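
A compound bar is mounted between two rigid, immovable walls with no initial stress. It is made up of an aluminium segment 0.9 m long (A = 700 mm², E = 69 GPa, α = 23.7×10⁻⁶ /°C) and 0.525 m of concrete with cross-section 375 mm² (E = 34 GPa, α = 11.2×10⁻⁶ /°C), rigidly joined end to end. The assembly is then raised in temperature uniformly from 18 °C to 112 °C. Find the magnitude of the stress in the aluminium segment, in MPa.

σ ≈ 61.1 MPa (compressive)

Free thermal expansion of the whole bar: Σ αᵢΔT Lᵢ = 23.7×10⁻⁶×94×900 + 11.2×10⁻⁶×94×525 = 2.558 mm.
The walls prevent any net length change, so an axial force P (same in every segment) develops. Compatibility: P · Σ Lᵢ/(AᵢEᵢ) = δ_free.
Σ Lᵢ/(AᵢEᵢ) = 900/(700×69×10³) + 525/(375×34×10³) = 5.981×10⁻⁵ mm/N.
P = 2.558 / 5.981×10⁻⁵ = 42760 N = 42.76 kN, compressive.
σ_{aluminium} = P / A = 42760 / 700 = 61.09 MPa.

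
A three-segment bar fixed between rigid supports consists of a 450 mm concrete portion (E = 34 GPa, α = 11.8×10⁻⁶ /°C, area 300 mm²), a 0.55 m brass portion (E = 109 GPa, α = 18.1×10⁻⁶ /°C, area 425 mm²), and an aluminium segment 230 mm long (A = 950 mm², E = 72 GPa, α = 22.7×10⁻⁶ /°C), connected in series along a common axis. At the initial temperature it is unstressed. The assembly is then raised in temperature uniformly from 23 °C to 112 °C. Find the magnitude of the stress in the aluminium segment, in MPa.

If the supports were absent, the total length change would be Σ αᵢΔT Lᵢ = 11.8×10⁻⁶×89×450 + 18.1×10⁻⁶×89×550 + 22.7×10⁻⁶×89×230 = 1.823 mm.
The walls prevent any net length change, so an axial force P (same in every segment) develops. Compatibility: P · Σ Lᵢ/(AᵢEᵢ) = δ_free.
Σ Lᵢ/(AᵢEᵢ) = 450/(300×34×10³) + 550/(425×109×10³) + 230/(950×72×10³) = 5.935×10⁻⁵ mm/N.
So P = 1.823 / 5.935×10⁻⁵ = 30.72 kN, compressive.
σ_{aluminium} = P / A = 30720 / 950 = 32.34 MPa.

σ ≈ 32.3 MPa (compressive)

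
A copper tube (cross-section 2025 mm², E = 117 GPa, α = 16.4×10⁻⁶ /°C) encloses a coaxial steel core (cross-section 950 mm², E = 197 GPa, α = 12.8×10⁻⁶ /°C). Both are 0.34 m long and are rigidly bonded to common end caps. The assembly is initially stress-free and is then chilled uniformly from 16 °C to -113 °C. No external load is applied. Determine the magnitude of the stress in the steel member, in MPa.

Equilibrium of a rigid end plate with no external load gives equal and opposite internal forces ±P in the two members. Since α_{copper} > α_{steel}, cooling drives the copper into tension and the steel into compression.
Setting the final lengths equal and cancelling L: (α₁ − α₂)ΔT = P/(A₁E₁) + P/(A₂E₂).
|α₁ − α₂|·ΔT = 3.6×10⁻⁶ × 129 = 0.0004644.
1/(A₁E₁) + 1/(A₂E₂) = 1/(2025×117×10³) + 1/(950×197×10³) = 9.564×10⁻⁹ N⁻¹.
So P = 0.0004644 / 9.564×10⁻⁹ = 48.56 kN.
σ_{steel} = P/A₂ = 48560/950 = 51.11 MPa, compressive.

σ ≈ 51.1 MPa (compressive)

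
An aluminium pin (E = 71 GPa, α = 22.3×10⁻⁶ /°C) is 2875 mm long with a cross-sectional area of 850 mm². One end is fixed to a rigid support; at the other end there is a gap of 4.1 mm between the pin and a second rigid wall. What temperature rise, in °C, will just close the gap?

The gap closes when αΔT L = 4.1 mm, since the pin is still unstressed at that instant.
So ΔT = g/(αL) = 4.1/(22.3×10⁻⁶ × 2875) = 63.95 °C.

ΔT ≈ 64 °C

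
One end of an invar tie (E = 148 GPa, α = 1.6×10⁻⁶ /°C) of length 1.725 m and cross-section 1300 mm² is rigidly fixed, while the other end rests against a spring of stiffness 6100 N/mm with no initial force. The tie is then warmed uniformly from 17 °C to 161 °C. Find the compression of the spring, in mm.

If the spring were absent the tie would lengthen by αΔT L = 1.6×10⁻⁶ × 144 × 1725 = 0.3974 mm.
Let P be the compressive force at the spring. The tie shortens elastically by PL/(AE) and the spring compresses by P/k; together these equal δ_free.
So P = δ_free / [L/(AE) + 1/k] = 0.3974 / [ 1725/(1300×148×10³) + 1/(6100) ].
P = 0.3974 / 0.0001729 = 2299 N.
Spring compression = P/k = 2299/(6100) = 0.3768 mm.

δ ≈ 0.377 mm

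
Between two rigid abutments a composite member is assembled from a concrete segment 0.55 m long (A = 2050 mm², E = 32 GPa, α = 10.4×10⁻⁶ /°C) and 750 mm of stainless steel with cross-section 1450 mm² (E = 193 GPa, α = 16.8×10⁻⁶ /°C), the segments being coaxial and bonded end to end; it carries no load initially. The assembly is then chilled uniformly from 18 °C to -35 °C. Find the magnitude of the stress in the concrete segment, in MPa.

With the walls removed the bar would change length by δ_free = Σ αᵢΔT Lᵢ = 10.4×10⁻⁶×53×550 + 16.8×10⁻⁶×53×750 = 0.971 mm.
Since the ends are fixed, an axial force P builds up, equal in every segment, with P · Σ Lᵢ/(AᵢEᵢ) = δ_free.
The series flexibility is Σ Lᵢ/(AᵢEᵢ) = 550/(2050×32×10³) + 750/(1450×193×10³) = 1.106×10⁻⁵ mm/N.
So P = 0.971 / 1.106×10⁻⁵ = 87.76 kN, tensile.
σ_{concrete} = P / A = 87760 / 2050 = 42.81 MPa.

σ ≈ 42.8 MPa (tensile)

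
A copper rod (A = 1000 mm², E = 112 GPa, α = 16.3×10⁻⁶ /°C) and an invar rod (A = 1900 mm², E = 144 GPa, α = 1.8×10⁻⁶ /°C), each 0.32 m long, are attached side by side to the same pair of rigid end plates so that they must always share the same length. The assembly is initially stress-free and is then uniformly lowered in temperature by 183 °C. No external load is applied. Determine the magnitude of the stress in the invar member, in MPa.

σ ≈ 111 MPa (compressive)

The copper has the larger α, so on cooling it would change length more than the invar if both were free. The rigid plates force a common final length, so the copper is put into tension and the invar into compression, with equal and opposite forces P (no external load).
Compatibility of the two members (thermal + elastic change equal): (α₁ − α₂)ΔT = P·[1/(A₁E₁) + 1/(A₂E₂)].
|α₁ − α₂|·ΔT = 14.5×10⁻⁶ × 183 = 0.002654.
1/(A₁E₁) + 1/(A₂E₂) = 1/(1000×112×10³) + 1/(1900×144×10³) = 1.258×10⁻⁸ N⁻¹.
P = 0.002654 / 1.258×10⁻⁸ = 210900 N = 210.9 kN.
σ_{invar} = P/A₂ = 210900/1900 = 111 MPa, compressive.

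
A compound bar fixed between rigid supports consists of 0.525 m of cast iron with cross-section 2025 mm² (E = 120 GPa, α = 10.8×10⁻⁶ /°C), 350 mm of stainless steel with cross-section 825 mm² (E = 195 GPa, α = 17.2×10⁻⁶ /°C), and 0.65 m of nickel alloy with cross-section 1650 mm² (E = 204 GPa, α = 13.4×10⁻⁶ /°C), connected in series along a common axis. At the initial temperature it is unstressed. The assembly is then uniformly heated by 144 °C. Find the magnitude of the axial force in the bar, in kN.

P ≈ 469 kN (compressive)

Free thermal expansion of the whole bar: Σ αᵢΔT Lᵢ = 10.8×10⁻⁶×144×525 + 17.2×10⁻⁶×144×350 + 13.4×10⁻⁶×144×650 = 2.938 mm.
The rigid supports impose zero overall length change; the single axial force P common to all segments must satisfy P Σ Lᵢ/(AᵢEᵢ) = δ_free.
The series flexibility is Σ Lᵢ/(AᵢEᵢ) = 525/(2025×120×10³) + 350/(825×195×10³) + 650/(1650×204×10³) = 6.267×10⁻⁶ mm/N.
P = 2.938 / 6.267×10⁻⁶ = 468700 N = 468.7 kN, compressive.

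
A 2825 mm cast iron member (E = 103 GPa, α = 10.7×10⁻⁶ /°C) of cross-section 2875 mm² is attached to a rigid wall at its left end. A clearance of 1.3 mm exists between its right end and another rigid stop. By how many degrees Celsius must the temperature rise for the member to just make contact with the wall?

The gap closes when αΔT L = 1.3 mm, since the member is still unstressed at that instant.
So ΔT = g/(αL) = 1.3/(10.7×10⁻⁶ × 2825) = 43.01 °C.

ΔT ≈ 43 °C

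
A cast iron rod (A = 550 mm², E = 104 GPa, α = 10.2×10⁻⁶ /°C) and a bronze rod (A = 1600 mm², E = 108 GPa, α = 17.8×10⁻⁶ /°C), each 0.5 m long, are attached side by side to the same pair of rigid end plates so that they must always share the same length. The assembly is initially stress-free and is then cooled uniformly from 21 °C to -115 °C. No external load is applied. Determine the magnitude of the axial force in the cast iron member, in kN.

P ≈ 44.4 kN (compressive in the cast iron)

Equilibrium of a rigid end plate with no external load gives equal and opposite internal forces ±P in the two members. Since α_{bronze} > α_{cast iron}, cooling drives the bronze into tension and the cast iron into compression.
Compatibility of the two members (thermal + elastic change equal): (α₁ − α₂)ΔT = P·[1/(A₁E₁) + 1/(A₂E₂)].
|α₁ − α₂|·ΔT = 7.6×10⁻⁶ × 136 = 0.001034.
1/(A₁E₁) + 1/(A₂E₂) = 1/(550×104×10³) + 1/(1600×108×10³) = 2.327×10⁻⁸ N⁻¹.
P = 0.001034 / 2.327×10⁻⁸ = 44420 N = 44.42 kN.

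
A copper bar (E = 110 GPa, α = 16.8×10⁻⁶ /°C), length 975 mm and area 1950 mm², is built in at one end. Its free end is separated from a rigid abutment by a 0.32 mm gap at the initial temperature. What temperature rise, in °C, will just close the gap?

ΔT ≈ 19.5 °C

The gap closes when αΔT L = 0.32 mm, since the bar is still unstressed at that instant.
So ΔT = g/(αL) = 0.32/(16.8×10⁻⁶ × 975) = 19.54 °C.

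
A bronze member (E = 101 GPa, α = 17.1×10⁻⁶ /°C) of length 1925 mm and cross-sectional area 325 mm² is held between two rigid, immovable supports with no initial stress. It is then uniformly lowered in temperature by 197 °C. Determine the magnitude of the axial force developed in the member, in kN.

With zero net strain, σ = E·αΔT = 101 GPa × 17.1×10⁻⁶ × 197 = 340.2 MPa.
Then P = σA = 340.2 × 325 mm² = 110.6 kN, tensile.

P ≈ 111 kN (tensile)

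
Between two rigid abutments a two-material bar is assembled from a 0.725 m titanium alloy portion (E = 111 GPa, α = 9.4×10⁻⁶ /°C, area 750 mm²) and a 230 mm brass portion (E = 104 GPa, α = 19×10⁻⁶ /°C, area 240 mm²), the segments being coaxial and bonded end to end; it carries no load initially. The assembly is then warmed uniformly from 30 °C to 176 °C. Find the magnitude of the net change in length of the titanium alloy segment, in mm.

|ΔL| ≈ 0.202 mm

If the supports were absent, the total length change would be Σ αᵢΔT Lᵢ = 9.4×10⁻⁶×146×725 + 19×10⁻⁶×146×230 = 1.633 mm.
The rigid supports impose zero overall length change; the single axial force P common to all segments must satisfy P Σ Lᵢ/(AᵢEᵢ) = δ_free.
The series flexibility is Σ Lᵢ/(AᵢEᵢ) = 725/(750×111×10³) + 230/(240×104×10³) = 1.792×10⁻⁵ mm/N.
P = 1.633 / 1.792×10⁻⁵ = 91110 N = 91.11 kN, compressive.
For the titanium alloy segment, free thermal change = 9.4×10⁻⁶×146×725 = 0.995 mm and elastic change from P = 91110×725/(750×111×10³) = 0.7935 mm; these oppose, so the net change is 0.202 mm (segment lengthens).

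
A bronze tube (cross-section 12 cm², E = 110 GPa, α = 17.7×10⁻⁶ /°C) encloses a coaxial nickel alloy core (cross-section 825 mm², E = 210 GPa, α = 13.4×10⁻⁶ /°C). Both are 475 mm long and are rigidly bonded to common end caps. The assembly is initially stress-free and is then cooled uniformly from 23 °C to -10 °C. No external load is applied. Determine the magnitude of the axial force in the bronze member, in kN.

Both members must finish at the same length. With the larger α, the bronze tends to over-contract; the plates restrain it, putting the bronze in tension and the nickel alloy in compression. With no external load the two internal forces are equal and opposite, magnitude P.
Equating the net (thermal + elastic) strains gives |α₁ − α₂|·ΔT = P·[1/(A₁E₁) + 1/(A₂E₂)].
|α₁ − α₂|·ΔT = 4.3×10⁻⁶ × 33 = 0.0001419.
1/(A₁E₁) + 1/(A₂E₂) = 1/(1200×110×10³) + 1/(825×210×10³) = 1.335×10⁻⁸ N⁻¹.
P = 0.0001419 / 1.335×10⁻⁸ = 10630 N = 10.63 kN.

P ≈ 10.6 kN (tensile in the bronze)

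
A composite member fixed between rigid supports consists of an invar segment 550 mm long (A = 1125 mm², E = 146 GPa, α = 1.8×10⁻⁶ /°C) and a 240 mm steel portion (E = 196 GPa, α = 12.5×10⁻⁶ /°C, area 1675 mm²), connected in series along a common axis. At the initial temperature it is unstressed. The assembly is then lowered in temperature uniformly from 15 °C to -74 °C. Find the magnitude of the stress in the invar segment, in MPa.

σ ≈ 77.4 MPa (tensile)

Free thermal contraction of the whole bar: Σ αᵢΔT Lᵢ = 1.8×10⁻⁶×89×550 + 12.5×10⁻⁶×89×240 = 0.3551 mm.
The walls prevent any net length change, so an axial force P (same in every segment) develops. Compatibility: P · Σ Lᵢ/(AᵢEᵢ) = δ_free.
Σ Lᵢ/(AᵢEᵢ) = 550/(1125×146×10³) + 240/(1675×196×10³) = 4.08×10⁻⁶ mm/N.
P = 0.3551 / 4.08×10⁻⁶ = 87050 N = 87.05 kN, tensile.
σ_{invar} = P / A = 87050 / 1125 = 77.37 MPa.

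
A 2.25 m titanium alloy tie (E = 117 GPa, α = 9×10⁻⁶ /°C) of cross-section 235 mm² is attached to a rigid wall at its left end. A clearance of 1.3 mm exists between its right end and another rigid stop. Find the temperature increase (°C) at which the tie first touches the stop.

ΔT ≈ 64.2 °C

The gap closes when αΔT L = 1.3 mm, since the tie is still unstressed at that instant.
ΔT = 1.3 / (9×10⁻⁶ × 2250) = 64.2 °C.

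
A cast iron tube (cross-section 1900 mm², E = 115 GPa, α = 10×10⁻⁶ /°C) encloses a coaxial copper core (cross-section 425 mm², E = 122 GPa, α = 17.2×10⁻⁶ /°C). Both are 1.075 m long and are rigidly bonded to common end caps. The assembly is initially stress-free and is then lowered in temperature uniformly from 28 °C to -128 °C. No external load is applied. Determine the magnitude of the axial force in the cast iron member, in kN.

P ≈ 47.1 kN (compressive in the cast iron)

Both members must finish at the same length. With the larger α, the copper tends to over-contract; the plates restrain it, putting the copper in tension and the cast iron in compression. With no external load the two internal forces are equal and opposite, magnitude P.
Equating the net (thermal + elastic) strains gives |α₁ − α₂|·ΔT = P·[1/(A₁E₁) + 1/(A₂E₂)].
|α₁ − α₂|·ΔT = 7.2×10⁻⁶ × 156 = 0.001123.
1/(A₁E₁) + 1/(A₂E₂) = 1/(1900×115×10³) + 1/(425×122×10³) = 2.386×10⁻⁸ N⁻¹.
So P = 0.001123 / 2.386×10⁻⁸ = 47.07 kN.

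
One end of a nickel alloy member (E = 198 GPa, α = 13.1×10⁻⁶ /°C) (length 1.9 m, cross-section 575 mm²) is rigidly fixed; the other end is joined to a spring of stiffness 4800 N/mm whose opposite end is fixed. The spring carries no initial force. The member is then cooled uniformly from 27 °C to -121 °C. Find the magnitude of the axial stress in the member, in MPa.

σ ≈ 28.5 MPa (tensile)

The unrestrained thermal change is αΔT L = 13.1×10⁻⁶ × 148 × 1900 = 3.684 mm.
With a force P in the spring, the elastic change of the member is PL/(AE) and that of the spring is P/k; compatibility requires their sum to equal δ_free.
P [ L/(AE) + 1/k ] = δ_free → P [ 1900/(575×198×10³) + 1/(4800) ] = 3.684.
P = 3.684 / 0.000225 = 16370 N.
σ = P/A = 16370/575 = 28.47 MPa.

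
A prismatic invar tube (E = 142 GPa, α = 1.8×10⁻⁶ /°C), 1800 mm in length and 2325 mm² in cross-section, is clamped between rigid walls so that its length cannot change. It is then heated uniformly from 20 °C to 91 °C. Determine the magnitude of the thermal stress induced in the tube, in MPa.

The supports are rigid, so the total axial strain is zero. The restrained thermal strain is ε = αΔT = 1.8×10⁻⁶ × 71 = 127.8×10⁻⁶.
The stress required to suppress this strain is σ = Eε = 142×10³ × 127.8×10⁻⁶ = 18.15 MPa, compressive since the tube is trying to expand.

σ ≈ 18.1 MPa (compressive)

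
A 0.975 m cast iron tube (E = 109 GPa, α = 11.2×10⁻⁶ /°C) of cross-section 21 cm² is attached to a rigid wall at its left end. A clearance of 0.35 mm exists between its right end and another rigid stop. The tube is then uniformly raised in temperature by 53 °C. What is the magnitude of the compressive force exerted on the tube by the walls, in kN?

P ≈ 53.7 kN

If the wall were absent the tube would grow by αΔT L = 11.2×10⁻⁶ × 53 × 975 = 0.5788 mm.
This exceeds the 0.35 mm gap, so the wall pushes back. The portion of expansion that must be recovered elastically is δ_free − gap = 0.5788 − 0.35 = 0.2288 mm.
Compatibility: PL/(AE) = 0.2288 mm, so σ = P/A = E × (0.2288/975) = 25.57 MPa.
P = σA = 25.57 × 2100 = 53.71 kN.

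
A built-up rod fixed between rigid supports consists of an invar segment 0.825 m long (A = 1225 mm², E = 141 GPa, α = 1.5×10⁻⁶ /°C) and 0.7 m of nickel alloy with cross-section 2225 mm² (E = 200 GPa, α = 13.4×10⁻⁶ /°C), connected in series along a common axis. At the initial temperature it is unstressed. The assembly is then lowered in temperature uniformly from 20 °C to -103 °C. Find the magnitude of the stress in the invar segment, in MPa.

σ ≈ 168 MPa (tensile)

If the supports were absent, the total length change would be Σ αᵢΔT Lᵢ = 1.5×10⁻⁶×123×825 + 13.4×10⁻⁶×123×700 = 1.306 mm.
The walls prevent any net length change, so an axial force P (same in every segment) develops. Compatibility: P · Σ Lᵢ/(AᵢEᵢ) = δ_free.
The series flexibility is Σ Lᵢ/(AᵢEᵢ) = 825/(1225×141×10³) + 700/(2225×200×10³) = 6.349×10⁻⁶ mm/N.
Hence P = δ_free / Σ(L/AE) = 1.306/6.349×10⁻⁶ = 205.7 kN (tensile).
σ_{invar} = P / A = 205700 / 1225 = 167.9 MPa.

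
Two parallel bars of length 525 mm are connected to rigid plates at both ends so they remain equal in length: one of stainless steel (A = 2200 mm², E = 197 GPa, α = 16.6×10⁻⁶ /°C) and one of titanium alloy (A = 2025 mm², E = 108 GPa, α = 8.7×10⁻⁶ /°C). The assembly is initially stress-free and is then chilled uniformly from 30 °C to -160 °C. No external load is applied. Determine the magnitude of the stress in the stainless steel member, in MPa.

σ ≈ 99.2 MPa (tensile)

Equilibrium of a rigid end plate with no external load gives equal and opposite internal forces ±P in the two members. Since α_{stainless steel} > α_{titanium alloy}, cooling drives the stainless steel into tension and the titanium alloy into compression.
Compatibility of the two members (thermal + elastic change equal): (α₁ − α₂)ΔT = P·[1/(A₁E₁) + 1/(A₂E₂)].
|α₁ − α₂|·ΔT = 7.9×10⁻⁶ × 190 = 0.001501.
1/(A₁E₁) + 1/(A₂E₂) = 1/(2200×197×10³) + 1/(2025×108×10³) = 6.88×10⁻⁹ N⁻¹.
P = 0.001501 / 6.88×10⁻⁹ = 218200 N = 218.2 kN.
σ_{stainless steel} = P/A₁ = 218200/2200 = 99.17 MPa, tensile.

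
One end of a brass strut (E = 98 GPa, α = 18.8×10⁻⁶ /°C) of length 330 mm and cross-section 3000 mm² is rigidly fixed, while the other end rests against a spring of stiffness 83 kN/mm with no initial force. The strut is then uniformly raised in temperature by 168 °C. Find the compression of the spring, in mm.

δ ≈ 0.953 mm

Free thermal expansion: δ_free = αΔT L = 18.8×10⁻⁶ × 168 × 330 = 1.042 mm.
With a force P in the spring, the elastic change of the strut is PL/(AE) and that of the spring is P/k; compatibility requires their sum to equal δ_free.
P [ L/(AE) + 1/k ] = δ_free → P [ 330/(3000×98×10³) + 1/(83×10³) ] = 1.042.
P = 1.042 / 1.317×10⁻⁵ = 79140 N.
Spring compression = P/k = 79140/(83×10³) = 0.9534 mm.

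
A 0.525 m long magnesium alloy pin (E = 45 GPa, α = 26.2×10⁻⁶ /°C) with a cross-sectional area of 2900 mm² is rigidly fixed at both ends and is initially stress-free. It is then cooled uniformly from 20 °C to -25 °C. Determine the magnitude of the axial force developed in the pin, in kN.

P ≈ 154 kN (tensile)

Full restraint means ε = 0, so the stress is σ = EαΔT = 45×10³ × 26.2×10⁻⁶ × 45 = 53.05 MPa.
Axial force P = σA = 53.05 × 2900 = 153900 N = 153.9 kN, tensile.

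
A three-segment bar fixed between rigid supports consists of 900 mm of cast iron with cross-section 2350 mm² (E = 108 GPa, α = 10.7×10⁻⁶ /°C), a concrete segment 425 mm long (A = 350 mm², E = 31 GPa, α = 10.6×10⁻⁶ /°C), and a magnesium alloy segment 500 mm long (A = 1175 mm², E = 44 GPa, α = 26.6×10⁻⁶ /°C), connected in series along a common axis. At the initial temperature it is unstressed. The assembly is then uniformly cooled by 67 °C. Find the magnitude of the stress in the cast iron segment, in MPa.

Free thermal contraction of the whole bar: Σ αᵢΔT Lᵢ = 10.7×10⁻⁶×67×900 + 10.6×10⁻⁶×67×425 + 26.6×10⁻⁶×67×500 = 1.838 mm.
Since the ends are fixed, an axial force P builds up, equal in every segment, with P · Σ Lᵢ/(AᵢEᵢ) = δ_free.
The series flexibility is Σ Lᵢ/(AᵢEᵢ) = 900/(2350×108×10³) + 425/(350×31×10³) + 500/(1175×44×10³) = 5.239×10⁻⁵ mm/N.
P = 1.838 / 5.239×10⁻⁵ = 35090 N = 35.09 kN, tensile.
σ_{cast iron} = P / A = 35090 / 2350 = 14.93 MPa.

σ ≈ 14.9 MPa (tensile)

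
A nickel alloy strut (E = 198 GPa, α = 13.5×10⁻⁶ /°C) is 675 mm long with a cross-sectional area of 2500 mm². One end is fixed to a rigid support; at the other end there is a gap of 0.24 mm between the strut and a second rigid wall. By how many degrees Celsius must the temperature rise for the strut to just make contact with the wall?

The gap closes when αΔT L = 0.24 mm, since the strut is still unstressed at that instant.
ΔT = 0.24 / (13.5×10⁻⁶ × 675) = 26.34 °C.

ΔT ≈ 26.3 °C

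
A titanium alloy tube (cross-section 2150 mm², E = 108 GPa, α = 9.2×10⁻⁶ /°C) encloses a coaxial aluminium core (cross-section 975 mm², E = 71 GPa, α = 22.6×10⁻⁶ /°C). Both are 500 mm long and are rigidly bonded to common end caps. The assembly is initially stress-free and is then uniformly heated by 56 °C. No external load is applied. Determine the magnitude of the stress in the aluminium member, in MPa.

σ ≈ 41 MPa (compressive)

Equilibrium of a rigid end plate with no external load gives equal and opposite internal forces ±P in the two members. Since α_{aluminium} > α_{titanium alloy}, heating drives the aluminium into compression and the titanium alloy into tension.
Setting the final lengths equal and cancelling L: (α₁ − α₂)ΔT = P/(A₁E₁) + P/(A₂E₂).
|α₁ − α₂|·ΔT = 13.4×10⁻⁶ × 56 = 0.0007504.
1/(A₁E₁) + 1/(A₂E₂) = 1/(2150×108×10³) + 1/(975×71×10³) = 1.875×10⁻⁸ N⁻¹.
So P = 0.0007504 / 1.875×10⁻⁸ = 40.02 kN.
σ_{aluminium} = P/A₂ = 40020/975 = 41.04 MPa, compressive.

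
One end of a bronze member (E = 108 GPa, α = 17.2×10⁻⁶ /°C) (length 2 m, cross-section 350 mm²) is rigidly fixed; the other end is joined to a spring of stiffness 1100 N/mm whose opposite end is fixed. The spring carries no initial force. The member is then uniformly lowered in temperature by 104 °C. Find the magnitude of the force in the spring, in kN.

P ≈ 3.72 kN

The unrestrained thermal change is αΔT L = 17.2×10⁻⁶ × 104 × 2000 = 3.578 mm.
With a force P in the spring, the elastic change of the member is PL/(AE) and that of the spring is P/k; compatibility requires their sum to equal δ_free.
So P = δ_free / [L/(AE) + 1/k] = 3.578 / [ 2000/(350×108×10³) + 1/(1100) ].
P = 3.578 / 0.000962 = 3719 N.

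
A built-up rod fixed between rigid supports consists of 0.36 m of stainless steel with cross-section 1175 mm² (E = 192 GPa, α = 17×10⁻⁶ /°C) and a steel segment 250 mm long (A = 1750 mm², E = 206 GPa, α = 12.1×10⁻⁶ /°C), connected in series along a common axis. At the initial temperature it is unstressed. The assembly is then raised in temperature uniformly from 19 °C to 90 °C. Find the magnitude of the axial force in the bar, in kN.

If the supports were absent, the total length change would be Σ αᵢΔT Lᵢ = 17×10⁻⁶×71×360 + 12.1×10⁻⁶×71×250 = 0.6493 mm.
Since the ends are fixed, an axial force P builds up, equal in every segment, with P · Σ Lᵢ/(AᵢEᵢ) = δ_free.
The series flexibility is Σ Lᵢ/(AᵢEᵢ) = 360/(1175×192×10³) + 250/(1750×206×10³) = 2.289×10⁻⁶ mm/N.
Hence P = δ_free / Σ(L/AE) = 0.6493/2.289×10⁻⁶ = 283.6 kN (compressive).

P ≈ 284 kN (compressive)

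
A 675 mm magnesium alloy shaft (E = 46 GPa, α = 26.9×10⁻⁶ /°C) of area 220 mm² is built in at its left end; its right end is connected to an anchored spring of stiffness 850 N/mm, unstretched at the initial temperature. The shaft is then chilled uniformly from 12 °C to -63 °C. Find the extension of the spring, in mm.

δ ≈ 1.29 mm

If the spring were absent the shaft would shorten by αΔT L = 26.9×10⁻⁶ × 75 × 675 = 1.362 mm.
With a force P in the spring, the elastic change of the shaft is PL/(AE) and that of the spring is P/k; compatibility requires their sum to equal δ_free.
So P = δ_free / [L/(AE) + 1/k] = 1.362 / [ 675/(220×46×10³) + 1/(850) ].
P = 1.362 / 0.001243 = 1095 N.
Spring extension = P/k = 1095/(850) = 1.289 mm.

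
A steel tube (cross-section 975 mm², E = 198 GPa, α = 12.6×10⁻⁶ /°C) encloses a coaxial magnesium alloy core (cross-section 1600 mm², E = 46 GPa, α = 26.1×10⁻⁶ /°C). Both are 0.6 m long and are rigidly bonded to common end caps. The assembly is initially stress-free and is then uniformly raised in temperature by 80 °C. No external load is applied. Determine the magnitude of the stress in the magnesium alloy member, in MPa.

The magnesium alloy has the larger α, so on heating it would change length more than the steel if both were free. The rigid plates force a common final length, so the magnesium alloy is put into compression and the steel into tension, with equal and opposite forces P (no external load).
Equating the net (thermal + elastic) strains gives |α₁ − α₂|·ΔT = P·[1/(A₁E₁) + 1/(A₂E₂)].
|α₁ − α₂|·ΔT = 13.5×10⁻⁶ × 80 = 0.00108.
1/(A₁E₁) + 1/(A₂E₂) = 1/(975×198×10³) + 1/(1600×46×10³) = 1.877×10⁻⁸ N⁻¹.
P = 0.00108 / 1.877×10⁻⁸ = 57550 N = 57.55 kN.
σ_{magnesium alloy} = P/A₂ = 57550/1600 = 35.97 MPa, compressive.

σ ≈ 36 MPa (compressive)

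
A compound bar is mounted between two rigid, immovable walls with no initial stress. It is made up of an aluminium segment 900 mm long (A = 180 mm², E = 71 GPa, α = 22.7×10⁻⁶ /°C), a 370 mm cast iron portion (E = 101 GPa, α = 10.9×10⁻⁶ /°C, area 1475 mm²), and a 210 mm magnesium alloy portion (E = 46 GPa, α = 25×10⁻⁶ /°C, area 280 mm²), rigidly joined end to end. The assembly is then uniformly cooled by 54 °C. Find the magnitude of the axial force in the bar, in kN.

P ≈ 18 kN (tensile)

With the walls removed the bar would change length by δ_free = Σ αᵢΔT Lᵢ = 22.7×10⁻⁶×54×900 + 10.9×10⁻⁶×54×370 + 25×10⁻⁶×54×210 = 1.605 mm.
The walls prevent any net length change, so an axial force P (same in every segment) develops. Compatibility: P · Σ Lᵢ/(AᵢEᵢ) = δ_free.
The series flexibility is Σ Lᵢ/(AᵢEᵢ) = 900/(180×71×10³) + 370/(1475×101×10³) + 210/(280×46×10³) = 8.921×10⁻⁵ mm/N.
Hence P = δ_free / Σ(L/AE) = 1.605/8.921×10⁻⁵ = 17.99 kN (tensile).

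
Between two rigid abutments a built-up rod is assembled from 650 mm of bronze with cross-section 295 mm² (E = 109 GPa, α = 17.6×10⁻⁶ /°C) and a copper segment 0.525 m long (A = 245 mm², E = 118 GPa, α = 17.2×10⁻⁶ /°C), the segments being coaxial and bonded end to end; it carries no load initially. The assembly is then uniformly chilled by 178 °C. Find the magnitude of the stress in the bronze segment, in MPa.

If the supports were absent, the total length change would be Σ αᵢΔT Lᵢ = 17.6×10⁻⁶×178×650 + 17.2×10⁻⁶×178×525 = 3.644 mm.
Since the ends are fixed, an axial force P builds up, equal in every segment, with P · Σ Lᵢ/(AᵢEᵢ) = δ_free.
The series flexibility is Σ Lᵢ/(AᵢEᵢ) = 650/(295×109×10³) + 525/(245×118×10³) = 3.837×10⁻⁵ mm/N.
P = 3.644 / 3.837×10⁻⁵ = 94950 N = 94.95 kN, tensile.
σ_{bronze} = P / A = 94950 / 295 = 321.9 MPa.

σ ≈ 322 MPa (tensile)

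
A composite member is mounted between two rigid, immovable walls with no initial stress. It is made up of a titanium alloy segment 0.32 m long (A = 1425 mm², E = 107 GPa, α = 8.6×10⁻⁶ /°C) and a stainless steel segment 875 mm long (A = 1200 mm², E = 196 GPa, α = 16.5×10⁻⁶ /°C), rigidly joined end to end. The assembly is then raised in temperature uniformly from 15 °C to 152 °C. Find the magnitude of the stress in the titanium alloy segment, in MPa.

σ ≈ 284 MPa (compressive)

If the supports were absent, the total length change would be Σ αᵢΔT Lᵢ = 8.6×10⁻⁶×137×320 + 16.5×10⁻⁶×137×875 = 2.355 mm.
Since the ends are fixed, an axial force P builds up, equal in every segment, with P · Σ Lᵢ/(AᵢEᵢ) = δ_free.
Σ Lᵢ/(AᵢEᵢ) = 320/(1425×107×10³) + 875/(1200×196×10³) = 5.819×10⁻⁶ mm/N.
Hence P = δ_free / Σ(L/AE) = 2.355/5.819×10⁻⁶ = 404.7 kN (compressive).
σ_{titanium alloy} = P / A = 404700 / 1425 = 284 MPa.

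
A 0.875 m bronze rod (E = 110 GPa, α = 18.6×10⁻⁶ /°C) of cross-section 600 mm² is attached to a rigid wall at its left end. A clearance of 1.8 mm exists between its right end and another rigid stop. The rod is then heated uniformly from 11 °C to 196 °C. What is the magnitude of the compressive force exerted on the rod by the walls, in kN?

Free thermal elongation = αΔT L = 18.6×10⁻⁶ × 185 × 875 = 3.011 mm.
This exceeds the 1.8 mm gap, so the wall pushes back. The portion of expansion that must be recovered elastically is δ_free − gap = 3.011 − 1.8 = 1.211 mm.
So σ = E(δ_free − g)/L = 110×10³ × 1.211/875 = 152.2 MPa.
Force on the wall = σA = 152.2 × 600 mm² = 91.33 kN.

P ≈ 91.3 kN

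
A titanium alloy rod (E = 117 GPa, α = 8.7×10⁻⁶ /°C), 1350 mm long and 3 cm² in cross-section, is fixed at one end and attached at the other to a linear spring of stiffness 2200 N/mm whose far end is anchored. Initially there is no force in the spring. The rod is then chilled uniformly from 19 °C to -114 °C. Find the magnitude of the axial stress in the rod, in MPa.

Free thermal contraction: δ_free = αΔT L = 8.7×10⁻⁶ × 133 × 1350 = 1.562 mm.
With a force P in the spring, the elastic change of the rod is PL/(AE) and that of the spring is P/k; compatibility requires their sum to equal δ_free.
So P = δ_free / [L/(AE) + 1/k] = 1.562 / [ 1350/(300×117×10³) + 1/(2200) ].
P = 1.562 / 0.000493 = 3168 N.
σ = P/A = 3168/300 = 10.56 MPa.

σ ≈ 10.6 MPa (tensile)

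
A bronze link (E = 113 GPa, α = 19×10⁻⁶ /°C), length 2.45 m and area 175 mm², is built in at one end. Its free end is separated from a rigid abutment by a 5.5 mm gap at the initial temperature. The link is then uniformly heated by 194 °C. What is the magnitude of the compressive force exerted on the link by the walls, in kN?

P ≈ 28.5 kN

If the wall were absent the link would grow by αΔT L = 19×10⁻⁶ × 194 × 2450 = 9.031 mm.
This exceeds the 5.5 mm gap, so the wall pushes back. The portion of expansion that must be recovered elastically is δ_free − gap = 9.031 − 5.5 = 3.531 mm.
Compatibility: PL/(AE) = 3.531 mm, so σ = P/A = E × (3.531/2450) = 162.8 MPa.
Force on the wall = σA = 162.8 × 175 mm² = 28.5 kN.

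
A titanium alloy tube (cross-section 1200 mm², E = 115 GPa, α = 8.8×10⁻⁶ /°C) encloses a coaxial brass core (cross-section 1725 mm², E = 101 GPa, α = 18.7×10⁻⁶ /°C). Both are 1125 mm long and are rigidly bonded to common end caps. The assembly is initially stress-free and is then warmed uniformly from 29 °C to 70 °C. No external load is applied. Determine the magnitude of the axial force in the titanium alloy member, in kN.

P ≈ 31.3 kN (tensile in the titanium alloy)

Both members must finish at the same length. With the larger α, the brass tends to over-expand; the plates restrain it, putting the brass in compression and the titanium alloy in tension. With no external load the two internal forces are equal and opposite, magnitude P.
Equating the net (thermal + elastic) strains gives |α₁ − α₂|·ΔT = P·[1/(A₁E₁) + 1/(A₂E₂)].
|α₁ − α₂|·ΔT = 9.9×10⁻⁶ × 41 = 0.0004059.
1/(A₁E₁) + 1/(A₂E₂) = 1/(1200×115×10³) + 1/(1725×101×10³) = 1.299×10⁻⁸ N⁻¹.
P = 0.0004059 / 1.299×10⁻⁸ = 31260 N = 31.26 kN.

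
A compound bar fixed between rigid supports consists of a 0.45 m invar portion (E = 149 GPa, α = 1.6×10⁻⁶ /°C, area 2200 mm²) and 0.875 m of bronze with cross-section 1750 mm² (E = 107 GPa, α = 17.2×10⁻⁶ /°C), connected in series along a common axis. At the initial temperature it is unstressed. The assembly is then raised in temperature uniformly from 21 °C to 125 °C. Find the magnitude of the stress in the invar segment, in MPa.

σ ≈ 123 MPa (compressive)

With the walls removed the bar would change length by δ_free = Σ αᵢΔT Lᵢ = 1.6×10⁻⁶×104×450 + 17.2×10⁻⁶×104×875 = 1.64 mm.
The rigid supports impose zero overall length change; the single axial force P common to all segments must satisfy P Σ Lᵢ/(AᵢEᵢ) = δ_free.
The series flexibility is Σ Lᵢ/(AᵢEᵢ) = 450/(2200×149×10³) + 875/(1750×107×10³) = 6.046×10⁻⁶ mm/N.
So P = 1.64 / 6.046×10⁻⁶ = 271.3 kN, compressive.
σ_{invar} = P / A = 271300 / 2200 = 123.3 MPa.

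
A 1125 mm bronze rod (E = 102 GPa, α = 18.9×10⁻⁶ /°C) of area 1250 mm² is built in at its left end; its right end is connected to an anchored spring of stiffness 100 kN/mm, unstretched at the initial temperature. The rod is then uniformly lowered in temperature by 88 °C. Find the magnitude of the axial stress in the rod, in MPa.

σ ≈ 79.5 MPa (tensile)

The unrestrained thermal change is αΔT L = 18.9×10⁻⁶ × 88 × 1125 = 1.871 mm.
With a force P in the spring, the elastic change of the rod is PL/(AE) and that of the spring is P/k; compatibility requires their sum to equal δ_free.
So P = δ_free / [L/(AE) + 1/k] = 1.871 / [ 1125/(1250×102×10³) + 1/(100×10³) ].
P = 1.871 / 1.882×10⁻⁵ = 99400 N.
σ = P/A = 99400/1250 = 79.52 MPa.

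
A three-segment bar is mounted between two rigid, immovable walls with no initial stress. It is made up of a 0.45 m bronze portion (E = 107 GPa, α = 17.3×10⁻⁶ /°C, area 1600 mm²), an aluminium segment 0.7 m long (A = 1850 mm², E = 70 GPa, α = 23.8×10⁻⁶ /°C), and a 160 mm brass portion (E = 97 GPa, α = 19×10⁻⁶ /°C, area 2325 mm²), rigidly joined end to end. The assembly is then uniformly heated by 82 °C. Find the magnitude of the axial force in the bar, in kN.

With the walls removed the bar would change length by δ_free = Σ αᵢΔT Lᵢ = 17.3×10⁻⁶×82×450 + 23.8×10⁻⁶×82×700 + 19×10⁻⁶×82×160 = 2.254 mm.
The walls prevent any net length change, so an axial force P (same in every segment) develops. Compatibility: P · Σ Lᵢ/(AᵢEᵢ) = δ_free.
Σ Lᵢ/(AᵢEᵢ) = 450/(1600×107×10³) + 700/(1850×70×10³) + 160/(2325×97×10³) = 8.743×10⁻⁶ mm/N.
Hence P = δ_free / Σ(L/AE) = 2.254/8.743×10⁻⁶ = 257.8 kN (compressive).

P ≈ 258 kN (compressive)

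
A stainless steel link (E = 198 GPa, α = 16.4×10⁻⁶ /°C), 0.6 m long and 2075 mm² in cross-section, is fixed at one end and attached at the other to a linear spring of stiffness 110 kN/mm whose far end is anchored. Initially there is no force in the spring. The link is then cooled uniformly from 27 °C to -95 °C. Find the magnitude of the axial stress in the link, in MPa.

If the spring were absent the link would shorten by αΔT L = 16.4×10⁻⁶ × 122 × 600 = 1.2 mm.
With a force P in the spring, the elastic change of the link is PL/(AE) and that of the spring is P/k; compatibility requires their sum to equal δ_free.
P [ L/(AE) + 1/k ] = δ_free → P [ 600/(2075×198×10³) + 1/(110×10³) ] = 1.2.
P = 1.2 / 1.055×10⁻⁵ = 113800 N.
σ = P/A = 113800/2075 = 54.83 MPa.

σ ≈ 54.8 MPa (tensile)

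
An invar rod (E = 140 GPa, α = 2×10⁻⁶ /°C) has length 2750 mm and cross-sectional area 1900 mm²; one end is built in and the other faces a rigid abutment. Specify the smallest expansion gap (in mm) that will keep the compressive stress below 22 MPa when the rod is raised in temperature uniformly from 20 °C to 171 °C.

g ≈ 0.398 mm

Free expansion if unrestrained: δ_free = αΔT L = 2×10⁻⁶ × 151 × 2750 = 0.8305 mm.
A stress of 22 MPa corresponds to the wall pushing the rod back by σL/E = 22×2750/(140×10³) = 0.4321 mm.
So the gap has to take up the difference, g_min = δ_free − σL/E = 0.8305 − 0.4321 = 0.3984 mm.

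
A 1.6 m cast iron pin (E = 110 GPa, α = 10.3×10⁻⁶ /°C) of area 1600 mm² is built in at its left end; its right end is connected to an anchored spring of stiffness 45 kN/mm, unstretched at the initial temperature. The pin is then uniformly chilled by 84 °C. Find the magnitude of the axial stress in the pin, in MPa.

σ ≈ 27.6 MPa (tensile)

If the spring were absent the pin would shorten by αΔT L = 10.3×10⁻⁶ × 84 × 1600 = 1.384 mm.
With a force P in the spring, the elastic change of the pin is PL/(AE) and that of the spring is P/k; compatibility requires their sum to equal δ_free.
So P = δ_free / [L/(AE) + 1/k] = 1.384 / [ 1600/(1600×110×10³) + 1/(45×10³) ].
P = 1.384 / 3.131×10⁻⁵ = 44210 N.
σ = P/A = 44210/1600 = 27.63 MPa.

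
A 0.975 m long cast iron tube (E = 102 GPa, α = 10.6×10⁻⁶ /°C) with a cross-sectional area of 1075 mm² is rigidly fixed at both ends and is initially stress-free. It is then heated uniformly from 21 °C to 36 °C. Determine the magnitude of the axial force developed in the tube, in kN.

P ≈ 17.4 kN (compressive)

With zero net strain, σ = E·αΔT = 102 GPa × 10.6×10⁻⁶ × 15 = 16.22 MPa.
P = AEαΔT = 1075 × 102×10³ × 10.6×10⁻⁶ × 15 = 17.43 kN (compressive).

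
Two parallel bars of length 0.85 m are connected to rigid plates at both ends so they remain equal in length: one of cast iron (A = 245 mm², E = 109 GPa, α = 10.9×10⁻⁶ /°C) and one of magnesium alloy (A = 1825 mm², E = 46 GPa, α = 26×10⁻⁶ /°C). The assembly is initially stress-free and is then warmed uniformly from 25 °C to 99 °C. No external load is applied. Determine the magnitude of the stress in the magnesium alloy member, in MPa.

Equilibrium of a rigid end plate with no external load gives equal and opposite internal forces ±P in the two members. Since α_{magnesium alloy} > α_{cast iron}, heating drives the magnesium alloy into compression and the cast iron into tension.
Setting the final lengths equal and cancelling L: (α₁ − α₂)ΔT = P/(A₁E₁) + P/(A₂E₂).
|α₁ − α₂|·ΔT = 15.1×10⁻⁶ × 74 = 0.001117.
1/(A₁E₁) + 1/(A₂E₂) = 1/(245×109×10³) + 1/(1825×46×10³) = 4.936×10⁻⁸ N⁻¹.
So P = 0.001117 / 4.936×10⁻⁸ = 22.64 kN.
σ_{magnesium alloy} = P/A₂ = 22640/1825 = 12.4 MPa, compressive.

σ ≈ 12.4 MPa (compressive)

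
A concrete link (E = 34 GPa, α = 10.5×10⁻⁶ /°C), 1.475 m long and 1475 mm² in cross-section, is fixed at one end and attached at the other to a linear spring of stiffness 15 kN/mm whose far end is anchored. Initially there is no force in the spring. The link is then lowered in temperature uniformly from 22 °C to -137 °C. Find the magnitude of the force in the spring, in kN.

P ≈ 25.6 kN

If the spring were absent the link would shorten by αΔT L = 10.5×10⁻⁶ × 159 × 1475 = 2.463 mm.
With a force P in the spring, the elastic change of the link is PL/(AE) and that of the spring is P/k; compatibility requires their sum to equal δ_free.
P [ L/(AE) + 1/k ] = δ_free → P [ 1475/(1475×34×10³) + 1/(15×10³) ] = 2.463.
P = 2.463 / 9.608×10⁻⁵ = 25630 N.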